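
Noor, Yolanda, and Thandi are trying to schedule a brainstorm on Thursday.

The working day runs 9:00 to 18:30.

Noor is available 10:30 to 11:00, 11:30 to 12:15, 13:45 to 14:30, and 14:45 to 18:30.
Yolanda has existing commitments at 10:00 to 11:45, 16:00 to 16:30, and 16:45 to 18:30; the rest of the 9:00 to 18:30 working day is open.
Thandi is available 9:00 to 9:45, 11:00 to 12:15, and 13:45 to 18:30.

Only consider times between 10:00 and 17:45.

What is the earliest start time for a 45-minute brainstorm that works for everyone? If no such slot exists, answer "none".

13:45

Yolanda free within 09:00–18:30: 09:00–10:00, 11:45–16:00, 16:30–16:45.
Noor ∩ Yolanda: 11:45–12:15, 13:45–14:30, 14:45–16:00, 16:30–16:45.
Noor ∩ Yolanda ∩ Thandi: 11:45–12:15, 13:45–14:30, 14:45–16:00, 16:30–16:45.
Restricted to 10:00–17:45: 11:45–12:15, 13:45–14:30, 14:45–16:00, 16:30–16:45.
Windows ≥ 45 min: 13:45–14:30, 14:45–16:00.
Earliest such window starts at 13:45.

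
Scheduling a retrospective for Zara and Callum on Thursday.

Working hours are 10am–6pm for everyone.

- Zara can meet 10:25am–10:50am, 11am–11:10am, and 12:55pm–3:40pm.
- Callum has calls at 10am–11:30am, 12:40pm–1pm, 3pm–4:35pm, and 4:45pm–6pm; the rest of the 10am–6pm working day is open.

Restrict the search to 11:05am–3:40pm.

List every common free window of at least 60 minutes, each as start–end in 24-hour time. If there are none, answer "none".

13:00–15:00

Callum free within 10:00–18:00: 11:30–12:40, 13:00–15:00, 16:35–16:45.
Zara ∩ Callum: 13:00–15:00.
Restricted to 11:05–15:40: 13:00–15:00.
Windows ≥ 60 min: 13:00–15:00.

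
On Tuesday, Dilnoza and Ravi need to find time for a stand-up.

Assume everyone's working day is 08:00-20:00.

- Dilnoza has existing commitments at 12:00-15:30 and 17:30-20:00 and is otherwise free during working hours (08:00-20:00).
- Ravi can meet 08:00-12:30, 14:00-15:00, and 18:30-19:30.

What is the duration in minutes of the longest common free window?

240 minutes

Dilnoza free within 08:00–20:00: 08:00–12:00, 15:30–17:30.
Dilnoza ∩ Ravi: 08:00–12:00.
Single common window of 240 minutes.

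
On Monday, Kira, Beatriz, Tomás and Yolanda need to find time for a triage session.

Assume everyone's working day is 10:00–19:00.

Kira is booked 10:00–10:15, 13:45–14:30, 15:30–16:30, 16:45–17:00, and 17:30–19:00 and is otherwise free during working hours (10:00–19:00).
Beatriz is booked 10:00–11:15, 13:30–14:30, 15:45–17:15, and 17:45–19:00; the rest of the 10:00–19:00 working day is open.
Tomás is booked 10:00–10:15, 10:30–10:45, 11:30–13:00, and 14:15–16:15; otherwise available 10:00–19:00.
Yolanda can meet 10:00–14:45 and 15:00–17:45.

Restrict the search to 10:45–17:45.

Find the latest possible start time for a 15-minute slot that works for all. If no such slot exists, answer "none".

Kira free within 10:00–19:00: 10:15–13:45, 14:30–15:30, 16:30–16:45, 17:00–17:30.
Beatriz free within 10:00–19:00: 11:15–13:30, 14:30–15:45, 17:15–17:45.
Tomás free within 10:00–19:00: 10:15–10:30, 10:45–11:30, 13:00–14:15, 16:15–19:00.
Kira ∩ Beatriz: 11:15–13:30, 14:30–15:30, 17:15–17:30.
Kira ∩ Beatriz ∩ Tomás: 11:15–11:30, 13:00–13:30, 17:15–17:30.
Kira ∩ Beatriz ∩ Tomás ∩ Yolanda: 11:15–11:30, 13:00–13:30, 17:15–17:30.
Restricted to 10:45–17:45: 11:15–11:30, 13:00–13:30, 17:15–17:30.
Windows ≥ 15 min: 11:15–11:30, 13:00–13:30, 17:15–17:30.
Latest start in the last window 17:15–17:30 is 17:30 − 15 min = 17:15.

17:15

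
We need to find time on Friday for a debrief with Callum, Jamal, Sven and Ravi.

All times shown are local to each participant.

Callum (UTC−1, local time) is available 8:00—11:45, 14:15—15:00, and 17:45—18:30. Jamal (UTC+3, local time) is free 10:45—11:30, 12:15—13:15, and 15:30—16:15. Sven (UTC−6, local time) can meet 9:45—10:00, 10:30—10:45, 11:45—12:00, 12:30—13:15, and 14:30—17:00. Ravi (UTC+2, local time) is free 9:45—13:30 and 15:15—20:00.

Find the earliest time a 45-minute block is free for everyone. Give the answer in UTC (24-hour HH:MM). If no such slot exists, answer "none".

none

Callum → UTC: 09:00–12:45, 15:15–16:00, 18:45–19:30.
Jamal → UTC: 07:45–08:30, 09:15–10:15, 12:30–13:15.
Sven → UTC: 15:45–16:00, 16:30–16:45, 17:45–18:00, 18:30–19:15, 20:30–23:00.
Ravi → UTC: 07:45–11:30, 13:15–18:00.
Callum ∩ Jamal: 09:15–10:15, 12:30–12:45.
Callum ∩ Jamal ∩ Sven: (none).
Callum ∩ Jamal ∩ Sven ∩ Ravi: (none).
Windows ≥ 45 min: (none).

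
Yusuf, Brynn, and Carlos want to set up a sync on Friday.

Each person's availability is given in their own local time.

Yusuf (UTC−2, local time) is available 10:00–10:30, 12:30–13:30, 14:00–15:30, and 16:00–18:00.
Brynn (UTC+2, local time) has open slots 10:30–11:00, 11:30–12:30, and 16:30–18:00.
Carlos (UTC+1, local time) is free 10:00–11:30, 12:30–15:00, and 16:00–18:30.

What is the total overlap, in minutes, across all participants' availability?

Yusuf → UTC: 12:00–12:30, 14:30–15:30, 16:00–17:30, 18:00–20:00.
Brynn → UTC: 08:30–09:00, 09:30–10:30, 14:30–16:00.
Carlos → UTC: 09:00–10:30, 11:30–14:00, 15:00–17:30.
Yusuf ∩ Brynn: 14:30–15:30.
Yusuf ∩ Brynn ∩ Carlos: 15:00–15:30.
Total common minutes: 30.

30 minutes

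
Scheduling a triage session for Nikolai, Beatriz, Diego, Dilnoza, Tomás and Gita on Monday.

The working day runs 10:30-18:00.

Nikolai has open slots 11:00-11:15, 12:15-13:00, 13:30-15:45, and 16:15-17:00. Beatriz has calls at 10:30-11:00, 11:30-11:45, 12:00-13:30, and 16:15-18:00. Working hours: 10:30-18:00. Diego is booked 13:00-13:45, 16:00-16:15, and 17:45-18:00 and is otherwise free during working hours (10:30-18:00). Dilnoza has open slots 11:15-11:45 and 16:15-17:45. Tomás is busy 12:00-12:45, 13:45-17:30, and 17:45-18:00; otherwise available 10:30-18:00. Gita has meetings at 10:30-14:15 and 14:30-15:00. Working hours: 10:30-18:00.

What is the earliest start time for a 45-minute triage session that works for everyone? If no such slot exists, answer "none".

none

Beatriz free within 10:30–18:00: 11:00–11:30, 11:45–12:00, 13:30–16:15.
Diego free within 10:30–18:00: 10:30–13:00, 13:45–16:00, 16:15–17:45.
Tomás free within 10:30–18:00: 10:30–12:00, 12:45–13:45, 17:30–17:45.
Gita free within 10:30–18:00: 14:15–14:30, 15:00–18:00.
Nikolai ∩ Beatriz: 11:00–11:15, 13:30–15:45.
Nikolai ∩ Beatriz ∩ Diego: 11:00–11:15, 13:45–15:45.
Nikolai ∩ Beatriz ∩ Diego ∩ Dilnoza: (none).
Nikolai ∩ Beatriz ∩ Diego ∩ Dilnoza ∩ Tomás: (none).
Nikolai ∩ Beatriz ∩ Diego ∩ Dilnoza ∩ Tomás ∩ Gita: (none).
Windows ≥ 45 min: (none).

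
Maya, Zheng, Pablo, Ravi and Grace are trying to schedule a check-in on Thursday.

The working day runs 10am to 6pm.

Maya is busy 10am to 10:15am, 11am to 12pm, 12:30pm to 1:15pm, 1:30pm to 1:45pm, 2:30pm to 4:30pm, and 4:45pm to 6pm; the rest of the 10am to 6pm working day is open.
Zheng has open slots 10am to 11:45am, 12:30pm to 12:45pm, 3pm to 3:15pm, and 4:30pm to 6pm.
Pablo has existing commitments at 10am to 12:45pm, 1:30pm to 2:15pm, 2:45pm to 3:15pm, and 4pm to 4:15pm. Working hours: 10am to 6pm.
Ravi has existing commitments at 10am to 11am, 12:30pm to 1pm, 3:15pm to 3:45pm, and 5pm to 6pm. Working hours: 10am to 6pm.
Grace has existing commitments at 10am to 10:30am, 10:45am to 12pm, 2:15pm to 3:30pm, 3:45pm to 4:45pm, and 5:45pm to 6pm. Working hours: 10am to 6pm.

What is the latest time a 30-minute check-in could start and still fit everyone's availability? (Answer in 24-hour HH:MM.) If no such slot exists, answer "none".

none

Maya free within 10:00–18:00: 10:15–11:00, 12:00–12:30, 13:15–13:30, 13:45–14:30, 16:30–16:45.
Pablo free within 10:00–18:00: 12:45–13:30, 14:15–14:45, 15:15–16:00, 16:15–18:00.
Ravi free within 10:00–18:00: 11:00–12:30, 13:00–15:15, 15:45–17:00.
Grace free within 10:00–18:00: 10:30–10:45, 12:00–14:15, 15:30–15:45, 16:45–17:45.
Maya ∩ Zheng: 10:15–11:00, 16:30–16:45.
Maya ∩ Zheng ∩ Pablo: 16:30–16:45.
Maya ∩ Zheng ∩ Pablo ∩ Ravi: 16:30–16:45.
Maya ∩ Zheng ∩ Pablo ∩ Ravi ∩ Grace: (none).
Windows ≥ 30 min: (none).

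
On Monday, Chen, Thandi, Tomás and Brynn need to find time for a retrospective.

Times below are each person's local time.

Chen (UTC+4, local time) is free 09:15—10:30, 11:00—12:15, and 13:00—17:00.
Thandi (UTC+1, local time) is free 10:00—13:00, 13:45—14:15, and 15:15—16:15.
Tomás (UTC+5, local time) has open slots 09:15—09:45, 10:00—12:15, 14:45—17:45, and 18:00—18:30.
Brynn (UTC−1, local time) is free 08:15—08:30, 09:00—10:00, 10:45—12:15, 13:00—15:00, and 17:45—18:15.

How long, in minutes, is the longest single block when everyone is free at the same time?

Chen → UTC: 05:15–06:30, 07:00–08:15, 09:00–13:00.
Thandi → UTC: 09:00–12:00, 12:45–13:15, 14:15–15:15.
Tomás → UTC: 04:15–04:45, 05:00–07:15, 09:45–12:45, 13:00–13:30.
Brynn → UTC: 09:15–09:30, 10:00–11:00, 11:45–13:15, 14:00–16:00, 18:45–19:15.
Chen ∩ Thandi: 09:00–12:00, 12:45–13:00.
Chen ∩ Thandi ∩ Tomás: 09:45–12:00.
Chen ∩ Thandi ∩ Tomás ∩ Brynn: 10:00–11:00, 11:45–12:00.
Common window lengths: 60, 15 min; longest is 60.

60 minutes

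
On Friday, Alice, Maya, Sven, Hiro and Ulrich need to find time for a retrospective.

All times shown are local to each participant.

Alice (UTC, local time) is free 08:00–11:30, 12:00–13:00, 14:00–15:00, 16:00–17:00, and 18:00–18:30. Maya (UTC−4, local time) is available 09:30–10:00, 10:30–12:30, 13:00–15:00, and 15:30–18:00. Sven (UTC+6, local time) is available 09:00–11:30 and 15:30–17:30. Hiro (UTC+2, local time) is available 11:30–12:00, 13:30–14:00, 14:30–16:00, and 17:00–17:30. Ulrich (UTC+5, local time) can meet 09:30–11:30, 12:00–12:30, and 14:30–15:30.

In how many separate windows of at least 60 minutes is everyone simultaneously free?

0

Alice → UTC: 08:00–11:30, 12:00–13:00, 14:00–15:00, 16:00–17:00, 18:00–18:30.
Maya → UTC: 13:30–14:00, 14:30–16:30, 17:00–19:00, 19:30–22:00.
Sven → UTC: 03:00–05:30, 09:30–11:30.
Hiro → UTC: 09:30–10:00, 11:30–12:00, 12:30–14:00, 15:00–15:30.
Ulrich → UTC: 04:30–06:30, 07:00–07:30, 09:30–10:30.
Alice ∩ Maya: 14:30–15:00, 16:00–16:30, 18:00–18:30.
Alice ∩ Maya ∩ Sven: (none).
Alice ∩ Maya ∩ Sven ∩ Hiro: (none).
Alice ∩ Maya ∩ Sven ∩ Hiro ∩ Ulrich: (none).
Windows ≥ 60 min: (none).
That's 0 windows.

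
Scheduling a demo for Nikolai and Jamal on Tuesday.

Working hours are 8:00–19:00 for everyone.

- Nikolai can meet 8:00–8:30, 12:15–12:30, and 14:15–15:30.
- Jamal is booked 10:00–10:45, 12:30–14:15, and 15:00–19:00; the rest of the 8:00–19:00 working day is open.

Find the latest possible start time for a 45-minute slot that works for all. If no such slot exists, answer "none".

14:15

Jamal free within 08:00–19:00: 08:00–10:00, 10:45–12:30, 14:15–15:00.
Nikolai ∩ Jamal: 08:00–08:30, 12:15–12:30, 14:15–15:00.
Windows ≥ 45 min: 14:15–15:00.
Latest start in the last window 14:15–15:00 is 15:00 − 45 min = 14:15.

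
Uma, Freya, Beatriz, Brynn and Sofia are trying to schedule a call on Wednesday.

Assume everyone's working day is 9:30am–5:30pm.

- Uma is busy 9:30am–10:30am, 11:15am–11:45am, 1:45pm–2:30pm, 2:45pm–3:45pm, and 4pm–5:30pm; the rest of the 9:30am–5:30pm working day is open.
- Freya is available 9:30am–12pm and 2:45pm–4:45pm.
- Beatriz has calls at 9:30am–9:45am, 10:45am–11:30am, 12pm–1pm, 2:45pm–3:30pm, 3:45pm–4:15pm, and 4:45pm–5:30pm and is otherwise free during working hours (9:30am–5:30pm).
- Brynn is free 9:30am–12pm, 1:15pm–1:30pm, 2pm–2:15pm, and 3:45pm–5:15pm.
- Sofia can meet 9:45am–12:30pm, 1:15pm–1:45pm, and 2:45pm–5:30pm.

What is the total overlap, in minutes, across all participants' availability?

Uma free within 09:30–17:30: 10:30–11:15, 11:45–13:45, 14:30–14:45, 15:45–16:00.
Beatriz free within 09:30–17:30: 09:45–10:45, 11:30–12:00, 13:00–14:45, 15:30–15:45, 16:15–16:45.
Uma ∩ Freya: 10:30–11:15, 11:45–12:00, 15:45–16:00.
Uma ∩ Freya ∩ Beatriz: 10:30–10:45, 11:45–12:00.
Uma ∩ Freya ∩ Beatriz ∩ Brynn: 10:30–10:45, 11:45–12:00.
Uma ∩ Freya ∩ Beatriz ∩ Brynn ∩ Sofia: 10:30–10:45, 11:45–12:00.
Total common minutes: 15 + 15 = 30.

30 minutes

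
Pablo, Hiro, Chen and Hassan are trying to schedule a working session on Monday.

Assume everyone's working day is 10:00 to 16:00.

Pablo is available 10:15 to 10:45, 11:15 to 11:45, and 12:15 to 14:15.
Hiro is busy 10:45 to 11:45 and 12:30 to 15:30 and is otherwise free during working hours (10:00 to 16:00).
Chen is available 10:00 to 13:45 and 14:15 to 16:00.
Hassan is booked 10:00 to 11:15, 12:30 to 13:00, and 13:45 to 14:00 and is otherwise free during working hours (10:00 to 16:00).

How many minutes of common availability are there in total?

15 minutes

Hiro free within 10:00–16:00: 10:00–10:45, 11:45–12:30, 15:30–16:00.
Hassan free within 10:00–16:00: 11:15–12:30, 13:00–13:45, 14:00–16:00.
Pablo ∩ Hiro: 10:15–10:45, 12:15–12:30.
Pablo ∩ Hiro ∩ Chen: 10:15–10:45, 12:15–12:30.
Pablo ∩ Hiro ∩ Chen ∩ Hassan: 12:15–12:30.
Total common minutes: 15.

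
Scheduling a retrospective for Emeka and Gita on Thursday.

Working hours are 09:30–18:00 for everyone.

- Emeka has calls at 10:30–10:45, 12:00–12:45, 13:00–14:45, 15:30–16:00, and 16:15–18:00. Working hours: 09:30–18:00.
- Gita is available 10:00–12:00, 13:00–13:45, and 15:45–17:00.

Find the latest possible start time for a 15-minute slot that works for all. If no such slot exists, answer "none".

16:00

Emeka free within 09:30–18:00: 09:30–10:30, 10:45–12:00, 12:45–13:00, 14:45–15:30, 16:00–16:15.
Emeka ∩ Gita: 10:00–10:30, 10:45–12:00, 16:00–16:15.
Windows ≥ 15 min: 10:00–10:30, 10:45–12:00, 16:00–16:15.
Latest start in the last window 16:00–16:15 is 16:15 − 15 min = 16:00.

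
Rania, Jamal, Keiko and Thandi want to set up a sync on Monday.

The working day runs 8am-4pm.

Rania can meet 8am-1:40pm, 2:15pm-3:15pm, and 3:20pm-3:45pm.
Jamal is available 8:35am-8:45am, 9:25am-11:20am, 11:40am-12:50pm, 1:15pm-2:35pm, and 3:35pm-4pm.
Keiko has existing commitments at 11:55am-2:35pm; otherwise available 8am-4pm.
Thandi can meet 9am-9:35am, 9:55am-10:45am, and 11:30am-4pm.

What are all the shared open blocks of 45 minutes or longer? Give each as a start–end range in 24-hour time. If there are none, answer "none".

09:55–10:45

Keiko free within 08:00–16:00: 08:00–11:55, 14:35–16:00.
Rania ∩ Jamal: 08:35–08:45, 09:25–11:20, 11:40–12:50, 13:15–13:40, 14:15–14:35, 15:35–15:45.
Rania ∩ Jamal ∩ Keiko: 08:35–08:45, 09:25–11:20, 11:40–11:55, 15:35–15:45.
Rania ∩ Jamal ∩ Keiko ∩ Thandi: 09:25–09:35, 09:55–10:45, 11:40–11:55, 15:35–15:45.
Windows ≥ 45 min: 09:55–10:45.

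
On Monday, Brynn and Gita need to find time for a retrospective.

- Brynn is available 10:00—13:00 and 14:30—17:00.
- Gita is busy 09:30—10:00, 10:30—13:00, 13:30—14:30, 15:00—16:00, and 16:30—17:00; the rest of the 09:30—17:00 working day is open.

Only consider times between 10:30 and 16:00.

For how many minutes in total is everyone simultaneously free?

30 minutes

Gita free within 09:30–17:00: 10:00–10:30, 13:00–13:30, 14:30–15:00, 16:00–16:30.
Brynn ∩ Gita: 10:00–10:30, 14:30–15:00, 16:00–16:30.
Restricted to 10:30–16:00: 14:30–15:00.
Total common minutes: 30.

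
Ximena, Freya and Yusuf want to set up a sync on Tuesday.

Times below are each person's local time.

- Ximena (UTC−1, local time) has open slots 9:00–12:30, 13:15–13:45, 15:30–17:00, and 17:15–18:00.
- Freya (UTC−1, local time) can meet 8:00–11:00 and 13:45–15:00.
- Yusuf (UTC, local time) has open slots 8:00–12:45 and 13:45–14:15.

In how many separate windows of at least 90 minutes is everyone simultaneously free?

Ximena → UTC: 10:00–13:30, 14:15–14:45, 16:30–18:00, 18:15–19:00.
Freya → UTC: 09:00–12:00, 14:45–16:00.
Yusuf → UTC: 08:00–12:45, 13:45–14:15.
Ximena ∩ Freya: 10:00–12:00.
Ximena ∩ Freya ∩ Yusuf: 10:00–12:00.
Windows ≥ 90 min: 10:00–12:00.
That's 1 window.

1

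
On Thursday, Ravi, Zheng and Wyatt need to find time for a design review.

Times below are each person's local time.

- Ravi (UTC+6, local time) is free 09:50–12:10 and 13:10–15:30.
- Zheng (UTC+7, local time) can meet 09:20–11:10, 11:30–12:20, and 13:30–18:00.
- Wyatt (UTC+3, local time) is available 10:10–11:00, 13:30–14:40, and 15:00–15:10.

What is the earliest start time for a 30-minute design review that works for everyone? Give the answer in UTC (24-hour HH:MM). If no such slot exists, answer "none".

Ravi → UTC: 03:50–06:10, 07:10–09:30.
Zheng → UTC: 02:20–04:10, 04:30–05:20, 06:30–11:00.
Wyatt → UTC: 07:10–08:00, 10:30–11:40, 12:00–12:10.
Ravi ∩ Zheng: 03:50–04:10, 04:30–05:20, 07:10–09:30.
Ravi ∩ Zheng ∩ Wyatt: 07:10–08:00.
Windows ≥ 30 min: 07:10–08:00.
Earliest such window starts at 07:10.

07:10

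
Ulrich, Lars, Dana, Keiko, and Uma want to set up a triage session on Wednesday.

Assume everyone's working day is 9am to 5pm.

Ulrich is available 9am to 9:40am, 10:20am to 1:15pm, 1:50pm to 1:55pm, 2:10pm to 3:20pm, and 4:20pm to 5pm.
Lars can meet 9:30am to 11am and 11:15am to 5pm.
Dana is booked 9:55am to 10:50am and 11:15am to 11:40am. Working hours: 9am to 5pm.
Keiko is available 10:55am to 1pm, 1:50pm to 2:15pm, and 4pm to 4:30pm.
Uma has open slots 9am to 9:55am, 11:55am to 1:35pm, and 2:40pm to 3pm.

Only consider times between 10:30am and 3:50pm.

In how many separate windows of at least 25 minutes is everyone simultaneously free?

1

Dana free within 09:00–17:00: 09:00–09:55, 10:50–11:15, 11:40–17:00.
Ulrich ∩ Lars: 09:30–09:40, 10:20–11:00, 11:15–13:15, 13:50–13:55, 14:10–15:20, 16:20–17:00.
Ulrich ∩ Lars ∩ Dana: 09:30–09:40, 10:50–11:00, 11:40–13:15, 13:50–13:55, 14:10–15:20, 16:20–17:00.
Ulrich ∩ Lars ∩ Dana ∩ Keiko: 10:55–11:00, 11:40–13:00, 13:50–13:55, 14:10–14:15, 16:20–16:30.
Ulrich ∩ Lars ∩ Dana ∩ Keiko ∩ Uma: 11:55–13:00.
Restricted to 10:30–15:50: 11:55–13:00.
Windows ≥ 25 min: 11:55–13:00.
That's 1 window.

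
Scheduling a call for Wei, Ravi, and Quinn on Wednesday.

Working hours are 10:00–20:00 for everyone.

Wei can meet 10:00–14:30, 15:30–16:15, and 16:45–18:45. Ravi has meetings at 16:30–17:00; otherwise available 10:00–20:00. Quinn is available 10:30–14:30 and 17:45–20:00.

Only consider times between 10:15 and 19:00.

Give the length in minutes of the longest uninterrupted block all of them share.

Ravi free within 10:00–20:00: 10:00–16:30, 17:00–20:00.
Wei ∩ Ravi: 10:00–14:30, 15:30–16:15, 17:00–18:45.
Wei ∩ Ravi ∩ Quinn: 10:30–14:30, 17:45–18:45.
Restricted to 10:15–19:00: 10:30–14:30, 17:45–18:45.
Common window lengths: 240, 60 min; longest is 240.

240 minutes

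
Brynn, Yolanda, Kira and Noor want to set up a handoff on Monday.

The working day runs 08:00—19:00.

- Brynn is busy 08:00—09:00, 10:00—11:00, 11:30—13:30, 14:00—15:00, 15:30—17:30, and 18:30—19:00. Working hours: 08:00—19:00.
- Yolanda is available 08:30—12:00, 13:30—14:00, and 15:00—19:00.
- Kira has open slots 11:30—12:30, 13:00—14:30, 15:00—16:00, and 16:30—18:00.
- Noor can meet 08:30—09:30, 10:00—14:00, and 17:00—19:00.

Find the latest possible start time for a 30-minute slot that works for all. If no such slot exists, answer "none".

Brynn free within 08:00–19:00: 09:00–10:00, 11:00–11:30, 13:30–14:00, 15:00–15:30, 17:30–18:30.
Brynn ∩ Yolanda: 09:00–10:00, 11:00–11:30, 13:30–14:00, 15:00–15:30, 17:30–18:30.
Brynn ∩ Yolanda ∩ Kira: 13:30–14:00, 15:00–15:30, 17:30–18:00.
Brynn ∩ Yolanda ∩ Kira ∩ Noor: 13:30–14:00, 17:30–18:00.
Windows ≥ 30 min: 13:30–14:00, 17:30–18:00.
Latest start in the last window 17:30–18:00 is 18:00 − 30 min = 17:30.

17:30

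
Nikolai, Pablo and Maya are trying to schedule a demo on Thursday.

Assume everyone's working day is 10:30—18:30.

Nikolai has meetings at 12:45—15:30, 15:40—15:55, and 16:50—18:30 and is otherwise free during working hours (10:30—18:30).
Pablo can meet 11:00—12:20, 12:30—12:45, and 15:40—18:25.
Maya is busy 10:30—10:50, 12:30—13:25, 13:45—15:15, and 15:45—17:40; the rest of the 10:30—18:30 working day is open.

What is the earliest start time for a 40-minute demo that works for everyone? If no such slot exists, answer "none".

11:00

Nikolai free within 10:30–18:30: 10:30–12:45, 15:30–15:40, 15:55–16:50.
Maya free within 10:30–18:30: 10:50–12:30, 13:25–13:45, 15:15–15:45, 17:40–18:30.
Nikolai ∩ Pablo: 11:00–12:20, 12:30–12:45, 15:55–16:50.
Nikolai ∩ Pablo ∩ Maya: 11:00–12:20.
Windows ≥ 40 min: 11:00–12:20.
Earliest such window starts at 11:00.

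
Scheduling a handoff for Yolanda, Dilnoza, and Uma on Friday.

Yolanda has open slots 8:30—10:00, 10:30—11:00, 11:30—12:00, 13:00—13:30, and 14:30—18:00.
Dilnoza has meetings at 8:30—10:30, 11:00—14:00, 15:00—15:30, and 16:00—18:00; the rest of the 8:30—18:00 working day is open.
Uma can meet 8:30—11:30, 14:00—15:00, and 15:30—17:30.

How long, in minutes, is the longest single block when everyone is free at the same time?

Dilnoza free within 08:30–18:00: 10:30–11:00, 14:00–15:00, 15:30–16:00.
Yolanda ∩ Dilnoza: 10:30–11:00, 14:30–15:00, 15:30–16:00.
Yolanda ∩ Dilnoza ∩ Uma: 10:30–11:00, 14:30–15:00, 15:30–16:00.
Common window lengths: 30, 30, 30 min; longest is 30.

30 minutes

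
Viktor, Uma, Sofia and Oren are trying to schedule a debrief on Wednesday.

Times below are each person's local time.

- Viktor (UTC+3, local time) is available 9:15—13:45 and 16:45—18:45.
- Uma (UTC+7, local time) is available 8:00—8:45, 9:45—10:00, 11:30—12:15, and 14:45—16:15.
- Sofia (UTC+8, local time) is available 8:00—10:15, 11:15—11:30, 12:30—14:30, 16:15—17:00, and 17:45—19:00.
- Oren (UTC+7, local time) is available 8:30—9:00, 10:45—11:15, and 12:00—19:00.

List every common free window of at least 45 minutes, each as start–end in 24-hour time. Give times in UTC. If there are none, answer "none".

Viktor → UTC: 06:15–10:45, 13:45–15:45.
Uma → UTC: 01:00–01:45, 02:45–03:00, 04:30–05:15, 07:45–09:15.
Sofia → UTC: 00:00–02:15, 03:15–03:30, 04:30–06:30, 08:15–09:00, 09:45–11:00.
Oren → UTC: 01:30–02:00, 03:45–04:15, 05:00–12:00.
Viktor ∩ Uma: 07:45–09:15.
Viktor ∩ Uma ∩ Sofia: 08:15–09:00.
Viktor ∩ Uma ∩ Sofia ∩ Oren: 08:15–09:00.
Windows ≥ 45 min: 08:15–09:00.

08:15–09:00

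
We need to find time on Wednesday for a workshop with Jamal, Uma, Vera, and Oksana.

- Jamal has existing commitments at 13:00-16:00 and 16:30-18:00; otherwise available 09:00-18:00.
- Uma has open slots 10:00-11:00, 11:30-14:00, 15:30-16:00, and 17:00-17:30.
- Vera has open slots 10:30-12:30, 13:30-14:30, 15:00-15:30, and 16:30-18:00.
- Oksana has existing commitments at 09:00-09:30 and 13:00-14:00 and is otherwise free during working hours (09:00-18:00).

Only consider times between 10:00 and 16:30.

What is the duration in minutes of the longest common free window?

Jamal free within 09:00–18:00: 09:00–13:00, 16:00–16:30.
Oksana free within 09:00–18:00: 09:30–13:00, 14:00–18:00.
Jamal ∩ Uma: 10:00–11:00, 11:30–13:00.
Jamal ∩ Uma ∩ Vera: 10:30–11:00, 11:30–12:30.
Jamal ∩ Uma ∩ Vera ∩ Oksana: 10:30–11:00, 11:30–12:30.
Restricted to 10:00–16:30: 10:30–11:00, 11:30–12:30.
Common window lengths: 30, 60 min; longest is 60.

60 minutes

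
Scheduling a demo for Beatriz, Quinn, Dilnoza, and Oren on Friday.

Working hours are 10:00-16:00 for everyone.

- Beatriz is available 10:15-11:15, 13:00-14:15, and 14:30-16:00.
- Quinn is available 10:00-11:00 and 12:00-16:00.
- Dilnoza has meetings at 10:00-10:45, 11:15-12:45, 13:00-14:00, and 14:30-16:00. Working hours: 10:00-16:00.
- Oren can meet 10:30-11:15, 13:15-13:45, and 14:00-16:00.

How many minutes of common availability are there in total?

30 minutes

Dilnoza free within 10:00–16:00: 10:45–11:15, 12:45–13:00, 14:00–14:30.
Beatriz ∩ Quinn: 10:15–11:00, 13:00–14:15, 14:30–16:00.
Beatriz ∩ Quinn ∩ Dilnoza: 10:45–11:00, 14:00–14:15.
Beatriz ∩ Quinn ∩ Dilnoza ∩ Oren: 10:45–11:00, 14:00–14:15.
Total common minutes: 15 + 15 = 30.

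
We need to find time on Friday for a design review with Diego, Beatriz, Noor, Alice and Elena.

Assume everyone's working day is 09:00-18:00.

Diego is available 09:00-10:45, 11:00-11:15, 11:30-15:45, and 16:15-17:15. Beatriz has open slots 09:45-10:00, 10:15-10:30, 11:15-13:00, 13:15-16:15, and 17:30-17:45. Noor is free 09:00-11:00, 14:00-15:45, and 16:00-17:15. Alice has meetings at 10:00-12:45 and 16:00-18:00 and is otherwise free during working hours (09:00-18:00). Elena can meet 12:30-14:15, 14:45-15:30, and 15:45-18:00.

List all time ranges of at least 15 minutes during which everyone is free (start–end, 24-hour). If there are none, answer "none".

14:00–14:15, 14:45–15:30

Alice free within 09:00–18:00: 09:00–10:00, 12:45–16:00.
Diego ∩ Beatriz: 09:45–10:00, 10:15–10:30, 11:30–13:00, 13:15–15:45.
Diego ∩ Beatriz ∩ Noor: 09:45–10:00, 10:15–10:30, 14:00–15:45.
Diego ∩ Beatriz ∩ Noor ∩ Alice: 09:45–10:00, 14:00–15:45.
Diego ∩ Beatriz ∩ Noor ∩ Alice ∩ Elena: 14:00–14:15, 14:45–15:30.
Windows ≥ 15 min: 14:00–14:15, 14:45–15:30.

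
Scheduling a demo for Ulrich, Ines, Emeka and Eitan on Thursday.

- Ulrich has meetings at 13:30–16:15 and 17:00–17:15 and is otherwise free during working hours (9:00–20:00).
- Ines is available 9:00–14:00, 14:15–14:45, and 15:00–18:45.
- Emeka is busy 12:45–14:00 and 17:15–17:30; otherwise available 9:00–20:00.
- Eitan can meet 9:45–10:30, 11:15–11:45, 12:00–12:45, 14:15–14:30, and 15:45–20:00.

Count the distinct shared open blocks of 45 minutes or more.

4

Ulrich free within 09:00–20:00: 09:00–13:30, 16:15–17:00, 17:15–20:00.
Emeka free within 09:00–20:00: 09:00–12:45, 14:00–17:15, 17:30–20:00.
Ulrich ∩ Ines: 09:00–13:30, 16:15–17:00, 17:15–18:45.
Ulrich ∩ Ines ∩ Emeka: 09:00–12:45, 16:15–17:00, 17:30–18:45.
Ulrich ∩ Ines ∩ Emeka ∩ Eitan: 09:45–10:30, 11:15–11:45, 12:00–12:45, 16:15–17:00, 17:30–18:45.
Windows ≥ 45 min: 09:45–10:30, 12:00–12:45, 16:15–17:00, 17:30–18:45.
That's 4 windows.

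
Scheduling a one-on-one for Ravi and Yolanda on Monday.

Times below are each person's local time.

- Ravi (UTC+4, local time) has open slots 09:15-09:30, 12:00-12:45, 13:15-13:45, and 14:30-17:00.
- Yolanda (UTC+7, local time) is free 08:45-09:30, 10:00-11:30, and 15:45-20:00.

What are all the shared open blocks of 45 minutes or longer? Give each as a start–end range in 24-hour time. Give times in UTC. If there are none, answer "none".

Ravi → UTC: 05:15–05:30, 08:00–08:45, 09:15–09:45, 10:30–13:00.
Yolanda → UTC: 01:45–02:30, 03:00–04:30, 08:45–13:00.
Ravi ∩ Yolanda: 09:15–09:45, 10:30–13:00.
Windows ≥ 45 min: 10:30–13:00.

10:30–13:00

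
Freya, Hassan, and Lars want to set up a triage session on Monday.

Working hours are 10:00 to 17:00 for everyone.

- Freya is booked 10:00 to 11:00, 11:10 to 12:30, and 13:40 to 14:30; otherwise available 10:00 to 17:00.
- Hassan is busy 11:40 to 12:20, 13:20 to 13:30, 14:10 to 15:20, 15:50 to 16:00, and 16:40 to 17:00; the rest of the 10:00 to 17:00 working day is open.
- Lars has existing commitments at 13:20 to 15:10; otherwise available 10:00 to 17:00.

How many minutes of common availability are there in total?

Freya free within 10:00–17:00: 11:00–11:10, 12:30–13:40, 14:30–17:00.
Hassan free within 10:00–17:00: 10:00–11:40, 12:20–13:20, 13:30–14:10, 15:20–15:50, 16:00–16:40.
Lars free within 10:00–17:00: 10:00–13:20, 15:10–17:00.
Freya ∩ Hassan: 11:00–11:10, 12:30–13:20, 13:30–13:40, 15:20–15:50, 16:00–16:40.
Freya ∩ Hassan ∩ Lars: 11:00–11:10, 12:30–13:20, 15:20–15:50, 16:00–16:40.
Total common minutes: 10 + 50 + 30 + 40 = 130.

130 minutes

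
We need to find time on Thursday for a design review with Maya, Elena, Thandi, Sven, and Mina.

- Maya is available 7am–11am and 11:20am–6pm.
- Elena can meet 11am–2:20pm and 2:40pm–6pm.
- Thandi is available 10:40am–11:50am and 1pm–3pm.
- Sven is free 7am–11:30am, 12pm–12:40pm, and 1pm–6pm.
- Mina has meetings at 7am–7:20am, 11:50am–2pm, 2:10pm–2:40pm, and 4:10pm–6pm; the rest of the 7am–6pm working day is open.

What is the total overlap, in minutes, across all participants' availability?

40 minutes

Mina free within 07:00–18:00: 07:20–11:50, 14:00–14:10, 14:40–16:10.
Maya ∩ Elena: 11:20–14:20, 14:40–18:00.
Maya ∩ Elena ∩ Thandi: 11:20–11:50, 13:00–14:20, 14:40–15:00.
Maya ∩ Elena ∩ Thandi ∩ Sven: 11:20–11:30, 13:00–14:20, 14:40–15:00.
Maya ∩ Elena ∩ Thandi ∩ Sven ∩ Mina: 11:20–11:30, 14:00–14:10, 14:40–15:00.
Total common minutes: 10 + 10 + 20 = 40.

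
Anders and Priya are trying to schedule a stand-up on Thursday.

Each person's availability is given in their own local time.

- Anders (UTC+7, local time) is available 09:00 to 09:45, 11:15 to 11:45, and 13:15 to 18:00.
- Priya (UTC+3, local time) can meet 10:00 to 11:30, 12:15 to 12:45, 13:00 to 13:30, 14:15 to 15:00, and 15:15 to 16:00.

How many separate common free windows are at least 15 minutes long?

Anders → UTC: 02:00–02:45, 04:15–04:45, 06:15–11:00.
Priya → UTC: 07:00–08:30, 09:15–09:45, 10:00–10:30, 11:15–12:00, 12:15–13:00.
Anders ∩ Priya: 07:00–08:30, 09:15–09:45, 10:00–10:30.
Windows ≥ 15 min: 07:00–08:30, 09:15–09:45, 10:00–10:30.
That's 3 windows.

3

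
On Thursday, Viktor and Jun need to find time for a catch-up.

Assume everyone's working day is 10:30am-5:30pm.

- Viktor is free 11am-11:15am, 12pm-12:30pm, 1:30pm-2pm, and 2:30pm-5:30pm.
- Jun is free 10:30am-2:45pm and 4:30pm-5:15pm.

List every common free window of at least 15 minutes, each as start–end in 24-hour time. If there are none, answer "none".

11:00–11:15, 12:00–12:30, 13:30–14:00, 14:30–14:45, 16:30–17:15

Viktor ∩ Jun: 11:00–11:15, 12:00–12:30, 13:30–14:00, 14:30–14:45, 16:30–17:15.
Windows ≥ 15 min: 11:00–11:15, 12:00–12:30, 13:30–14:00, 14:30–14:45, 16:30–17:15.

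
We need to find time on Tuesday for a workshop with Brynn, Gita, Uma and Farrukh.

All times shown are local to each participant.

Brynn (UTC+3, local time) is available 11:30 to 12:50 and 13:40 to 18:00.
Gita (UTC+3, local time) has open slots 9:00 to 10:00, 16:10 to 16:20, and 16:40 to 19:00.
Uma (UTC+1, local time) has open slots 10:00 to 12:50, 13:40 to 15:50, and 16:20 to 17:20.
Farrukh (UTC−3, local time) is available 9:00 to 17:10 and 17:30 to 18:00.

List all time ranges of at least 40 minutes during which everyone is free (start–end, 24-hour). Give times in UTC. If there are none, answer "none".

Brynn → UTC: 08:30–09:50, 10:40–15:00.
Gita → UTC: 06:00–07:00, 13:10–13:20, 13:40–16:00.
Uma → UTC: 09:00–11:50, 12:40–14:50, 15:20–16:20.
Farrukh → UTC: 12:00–20:10, 20:30–21:00.
Brynn ∩ Gita: 13:10–13:20, 13:40–15:00.
Brynn ∩ Gita ∩ Uma: 13:10–13:20, 13:40–14:50.
Brynn ∩ Gita ∩ Uma ∩ Farrukh: 13:10–13:20, 13:40–14:50.
Windows ≥ 40 min: 13:40–14:50.

13:40–14:50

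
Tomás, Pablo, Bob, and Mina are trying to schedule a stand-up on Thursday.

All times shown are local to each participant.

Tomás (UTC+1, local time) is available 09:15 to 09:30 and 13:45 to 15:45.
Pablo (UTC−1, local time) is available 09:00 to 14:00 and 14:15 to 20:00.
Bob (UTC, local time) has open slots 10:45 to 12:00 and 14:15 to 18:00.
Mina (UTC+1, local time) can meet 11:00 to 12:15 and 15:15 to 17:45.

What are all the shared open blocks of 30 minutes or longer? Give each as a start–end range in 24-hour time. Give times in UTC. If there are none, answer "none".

Tomás → UTC: 08:15–08:30, 12:45–14:45.
Pablo → UTC: 10:00–15:00, 15:15–21:00.
Bob → UTC: 10:45–12:00, 14:15–18:00.
Mina → UTC: 10:00–11:15, 14:15–16:45.
Tomás ∩ Pablo: 12:45–14:45.
Tomás ∩ Pablo ∩ Bob: 14:15–14:45.
Tomás ∩ Pablo ∩ Bob ∩ Mina: 14:15–14:45.
Windows ≥ 30 min: 14:15–14:45.

14:15–14:45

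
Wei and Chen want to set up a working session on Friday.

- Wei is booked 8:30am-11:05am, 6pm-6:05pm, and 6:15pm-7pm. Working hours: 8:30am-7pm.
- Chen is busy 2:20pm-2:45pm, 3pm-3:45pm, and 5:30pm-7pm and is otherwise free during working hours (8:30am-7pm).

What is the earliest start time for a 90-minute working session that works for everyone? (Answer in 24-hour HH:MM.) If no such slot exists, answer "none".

Wei free within 08:30–19:00: 11:05–18:00, 18:05–18:15.
Chen free within 08:30–19:00: 08:30–14:20, 14:45–15:00, 15:45–17:30.
Wei ∩ Chen: 11:05–14:20, 14:45–15:00, 15:45–17:30.
Windows ≥ 90 min: 11:05–14:20, 15:45–17:30.
Earliest such window starts at 11:05.

11:05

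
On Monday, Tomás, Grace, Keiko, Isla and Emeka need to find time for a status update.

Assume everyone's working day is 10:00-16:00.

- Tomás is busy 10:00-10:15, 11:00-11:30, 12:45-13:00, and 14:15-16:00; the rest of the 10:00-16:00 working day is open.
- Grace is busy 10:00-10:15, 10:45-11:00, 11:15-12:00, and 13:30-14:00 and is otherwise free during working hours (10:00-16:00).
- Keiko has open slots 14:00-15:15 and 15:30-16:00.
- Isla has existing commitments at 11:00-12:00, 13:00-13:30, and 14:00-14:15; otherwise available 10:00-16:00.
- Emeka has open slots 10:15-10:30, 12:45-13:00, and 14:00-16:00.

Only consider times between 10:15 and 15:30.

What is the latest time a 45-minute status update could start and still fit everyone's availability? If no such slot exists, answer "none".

Tomás free within 10:00–16:00: 10:15–11:00, 11:30–12:45, 13:00–14:15.
Grace free within 10:00–16:00: 10:15–10:45, 11:00–11:15, 12:00–13:30, 14:00–16:00.
Isla free within 10:00–16:00: 10:00–11:00, 12:00–13:00, 13:30–14:00, 14:15–16:00.
Tomás ∩ Grace: 10:15–10:45, 12:00–12:45, 13:00–13:30, 14:00–14:15.
Tomás ∩ Grace ∩ Keiko: 14:00–14:15.
Tomás ∩ Grace ∩ Keiko ∩ Isla: (none).
Tomás ∩ Grace ∩ Keiko ∩ Isla ∩ Emeka: (none).
Restricted to 10:15–15:30: (none).
Windows ≥ 45 min: (none).

none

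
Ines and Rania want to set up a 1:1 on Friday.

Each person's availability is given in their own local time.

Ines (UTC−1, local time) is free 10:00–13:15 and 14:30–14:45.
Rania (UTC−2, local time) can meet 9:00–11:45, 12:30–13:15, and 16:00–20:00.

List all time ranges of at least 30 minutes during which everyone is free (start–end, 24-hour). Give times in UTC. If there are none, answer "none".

Ines → UTC: 11:00–14:15, 15:30–15:45.
Rania → UTC: 11:00–13:45, 14:30–15:15, 18:00–22:00.
Ines ∩ Rania: 11:00–13:45.
Windows ≥ 30 min: 11:00–13:45.

11:00–13:45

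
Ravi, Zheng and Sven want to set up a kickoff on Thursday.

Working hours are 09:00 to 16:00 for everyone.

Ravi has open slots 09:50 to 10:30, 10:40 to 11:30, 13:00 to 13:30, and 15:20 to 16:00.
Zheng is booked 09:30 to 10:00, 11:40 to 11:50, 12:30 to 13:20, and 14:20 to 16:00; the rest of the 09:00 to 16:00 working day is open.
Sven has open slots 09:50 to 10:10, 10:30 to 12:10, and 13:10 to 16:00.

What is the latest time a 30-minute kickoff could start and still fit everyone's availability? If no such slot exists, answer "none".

11:00

Zheng free within 09:00–16:00: 09:00–09:30, 10:00–11:40, 11:50–12:30, 13:20–14:20.
Ravi ∩ Zheng: 10:00–10:30, 10:40–11:30, 13:20–13:30.
Ravi ∩ Zheng ∩ Sven: 10:00–10:10, 10:40–11:30, 13:20–13:30.
Windows ≥ 30 min: 10:40–11:30.
Latest start in the last window 10:40–11:30 is 11:30 − 30 min = 11:00.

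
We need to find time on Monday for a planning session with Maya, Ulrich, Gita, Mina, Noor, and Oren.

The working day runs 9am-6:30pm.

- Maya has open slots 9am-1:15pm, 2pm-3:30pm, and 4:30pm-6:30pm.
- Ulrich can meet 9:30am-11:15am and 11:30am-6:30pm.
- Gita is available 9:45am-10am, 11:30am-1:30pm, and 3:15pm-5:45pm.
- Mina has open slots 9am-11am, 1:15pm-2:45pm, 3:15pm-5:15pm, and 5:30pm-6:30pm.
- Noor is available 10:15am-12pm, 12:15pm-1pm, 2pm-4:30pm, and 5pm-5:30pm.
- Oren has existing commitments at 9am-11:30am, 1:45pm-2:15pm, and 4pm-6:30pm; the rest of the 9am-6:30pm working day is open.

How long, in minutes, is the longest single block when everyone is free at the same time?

15 minutes

Oren free within 09:00–18:30: 11:30–13:45, 14:15–16:00.
Maya ∩ Ulrich: 09:30–11:15, 11:30–13:15, 14:00–15:30, 16:30–18:30.
Maya ∩ Ulrich ∩ Gita: 09:45–10:00, 11:30–13:15, 15:15–15:30, 16:30–17:45.
Maya ∩ Ulrich ∩ Gita ∩ Mina: 09:45–10:00, 15:15–15:30, 16:30–17:15, 17:30–17:45.
Maya ∩ Ulrich ∩ Gita ∩ Mina ∩ Noor: 15:15–15:30, 17:00–17:15.
Maya ∩ Ulrich ∩ Gita ∩ Mina ∩ Noor ∩ Oren: 15:15–15:30.
Single common window of 15 minutes.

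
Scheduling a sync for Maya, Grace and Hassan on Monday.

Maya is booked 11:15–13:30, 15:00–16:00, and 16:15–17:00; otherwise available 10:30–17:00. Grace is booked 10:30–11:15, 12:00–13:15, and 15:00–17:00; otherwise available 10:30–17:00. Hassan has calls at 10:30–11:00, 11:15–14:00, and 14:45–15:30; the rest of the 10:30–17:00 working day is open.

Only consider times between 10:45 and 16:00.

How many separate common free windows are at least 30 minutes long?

1

Maya free within 10:30–17:00: 10:30–11:15, 13:30–15:00, 16:00–16:15.
Grace free within 10:30–17:00: 11:15–12:00, 13:15–15:00.
Hassan free within 10:30–17:00: 11:00–11:15, 14:00–14:45, 15:30–17:00.
Maya ∩ Grace: 13:30–15:00.
Maya ∩ Grace ∩ Hassan: 14:00–14:45.
Restricted to 10:45–16:00: 14:00–14:45.
Windows ≥ 30 min: 14:00–14:45.
That's 1 window.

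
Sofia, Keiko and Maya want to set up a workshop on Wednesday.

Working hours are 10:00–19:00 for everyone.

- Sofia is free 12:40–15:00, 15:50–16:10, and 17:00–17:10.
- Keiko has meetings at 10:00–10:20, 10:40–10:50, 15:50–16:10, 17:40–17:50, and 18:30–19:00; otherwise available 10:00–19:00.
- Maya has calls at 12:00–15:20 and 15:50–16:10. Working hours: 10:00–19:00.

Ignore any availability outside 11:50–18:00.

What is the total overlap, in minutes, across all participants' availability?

Keiko free within 10:00–19:00: 10:20–10:40, 10:50–15:50, 16:10–17:40, 17:50–18:30.
Maya free within 10:00–19:00: 10:00–12:00, 15:20–15:50, 16:10–19:00.
Sofia ∩ Keiko: 12:40–15:00, 17:00–17:10.
Sofia ∩ Keiko ∩ Maya: 17:00–17:10.
Restricted to 11:50–18:00: 17:00–17:10.
Total common minutes: 10.

10 minutes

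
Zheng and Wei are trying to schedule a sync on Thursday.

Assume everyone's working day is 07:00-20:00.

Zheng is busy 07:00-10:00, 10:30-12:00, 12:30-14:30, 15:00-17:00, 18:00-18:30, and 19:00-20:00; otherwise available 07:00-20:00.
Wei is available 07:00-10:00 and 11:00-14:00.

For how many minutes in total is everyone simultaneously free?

Zheng free within 07:00–20:00: 10:00–10:30, 12:00–12:30, 14:30–15:00, 17:00–18:00, 18:30–19:00.
Zheng ∩ Wei: 12:00–12:30.
Total common minutes: 30.

30 minutes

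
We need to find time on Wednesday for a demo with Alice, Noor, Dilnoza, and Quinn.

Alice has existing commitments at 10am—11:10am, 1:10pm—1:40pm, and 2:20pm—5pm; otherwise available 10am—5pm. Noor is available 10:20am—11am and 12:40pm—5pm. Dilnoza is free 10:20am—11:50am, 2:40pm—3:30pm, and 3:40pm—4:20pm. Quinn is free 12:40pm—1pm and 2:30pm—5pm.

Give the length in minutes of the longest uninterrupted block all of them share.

0 minutes

Alice free within 10:00–17:00: 11:10–13:10, 13:40–14:20.
Alice ∩ Noor: 12:40–13:10, 13:40–14:20.
Alice ∩ Noor ∩ Dilnoza: (none).
Alice ∩ Noor ∩ Dilnoza ∩ Quinn: (none).
No common window.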